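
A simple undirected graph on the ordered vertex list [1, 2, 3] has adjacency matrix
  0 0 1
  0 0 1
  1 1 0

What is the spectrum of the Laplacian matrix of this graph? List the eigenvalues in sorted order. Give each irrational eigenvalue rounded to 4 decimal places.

[0, 1, 3]

Reading degrees in the order [1, 2, 3] gives [1, 1, 2]; set D = diag(1, 1, 2) and form L = D - A. L is symmetric positive semidefinite, so every eigenvalue is real and nonnegative. The eigenvalues sum to 4, which equals trace(L) = 2|E|. There is one zero in the spectrum, matching the 1 component.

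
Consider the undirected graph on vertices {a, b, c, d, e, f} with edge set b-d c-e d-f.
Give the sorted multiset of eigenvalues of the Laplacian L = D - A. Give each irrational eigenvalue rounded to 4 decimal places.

Reading degrees in the order [a, b, c, d, e, f] gives [0, 1, 1, 2, 1, 1]; set D = diag(0, 1, 1, 2, 1, 1) and form L = D - A. The multiplicity of 0 as a Laplacian eigenvalue equals the number of connected components. The 3 zero eigenvalues correspond to the 3 connected components. The largest eigenvalue, 3, is at most the vertex count 6. There are 3 zeros in the spectrum, matching the 3 components.

[0, 0, 0, 1, 2, 3]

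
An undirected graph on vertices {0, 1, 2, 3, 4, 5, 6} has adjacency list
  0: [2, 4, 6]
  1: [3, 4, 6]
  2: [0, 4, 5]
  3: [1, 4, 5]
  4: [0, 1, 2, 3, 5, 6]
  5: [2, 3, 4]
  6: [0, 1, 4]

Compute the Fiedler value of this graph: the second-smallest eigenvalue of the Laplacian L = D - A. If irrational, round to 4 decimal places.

Each diagonal entry of L is the vertex degree and each off-diagonal entry is -1 where an edge is present, 0 otherwise; in the order [0, 1, 2, 3, 4, 5, 6] the diagonal is [3, 3, 3, 3, 6, 3, 3]. Computing the eigenvalues of L and sorting gives [0, 2, 2, 4, 4, 5, 7]. The Fiedler value lambda_2 = 2 is strictly positive, so the graph is connected.

2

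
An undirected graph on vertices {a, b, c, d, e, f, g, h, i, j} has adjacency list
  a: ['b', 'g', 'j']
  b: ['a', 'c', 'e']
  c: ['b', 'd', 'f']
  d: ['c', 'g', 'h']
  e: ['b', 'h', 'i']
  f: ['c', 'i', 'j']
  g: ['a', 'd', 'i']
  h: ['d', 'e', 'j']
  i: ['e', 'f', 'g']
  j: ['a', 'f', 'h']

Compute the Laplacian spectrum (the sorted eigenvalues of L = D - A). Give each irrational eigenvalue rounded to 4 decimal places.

[0, 2, 2, 2, 2, 2, 5, 5, 5, 5]

With the vertex order [a, b, c, d, e, f, g, h, i, j], the degrees are [3, 3, 3, 3, 3, 3, 3, 3, 3, 3], giving D = diag(3, 3, 3, 3, 3, 3, 3, 3, 3, 3) and L = D - A. Diagonalising L (or applying a numerical eigensolver to the 10x10 matrix) gives the spectrum above. The single zero eigenvalue shows the graph is connected. The largest eigenvalue, 5, is at most the vertex count 10. There is one zero in the spectrum, matching the 1 component.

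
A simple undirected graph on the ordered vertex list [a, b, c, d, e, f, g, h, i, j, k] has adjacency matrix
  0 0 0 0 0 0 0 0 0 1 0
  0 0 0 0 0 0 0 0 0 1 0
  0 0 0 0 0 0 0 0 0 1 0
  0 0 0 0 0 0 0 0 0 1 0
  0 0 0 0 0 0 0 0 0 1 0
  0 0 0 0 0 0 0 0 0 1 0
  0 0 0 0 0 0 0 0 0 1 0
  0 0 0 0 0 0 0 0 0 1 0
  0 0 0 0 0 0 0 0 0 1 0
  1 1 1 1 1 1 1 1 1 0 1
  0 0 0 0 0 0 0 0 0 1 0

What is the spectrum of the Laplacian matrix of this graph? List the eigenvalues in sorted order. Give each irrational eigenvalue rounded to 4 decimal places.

Reading degrees in the order [a, b, c, d, e, f, g, h, i, j, k] gives [1, 1, 1, 1, 1, 1, 1, 1, 1, 10, 1]; set D = diag(1, 1, 1, 1, 1, 1, 1, 1, 1, 10, 1) and form L = D - A. Since every row of L sums to 0, the all-ones vector is in the kernel and 0 is an eigenvalue. By the matrix-tree theorem the graph has (1/11) * product of the nonzero eigenvalues = 1 spanning tree.

[0, 1, 1, 1, 1, 1, 1, 1, 1, 1, 11]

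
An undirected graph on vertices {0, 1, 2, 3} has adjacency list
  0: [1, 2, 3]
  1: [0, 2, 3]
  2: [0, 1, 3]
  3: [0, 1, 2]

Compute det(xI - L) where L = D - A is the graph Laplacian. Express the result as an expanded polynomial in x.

x^4 - 12x^3 + 48x^2 - 64x

Reading degrees in the order [0, 1, 2, 3] gives [3, 3, 3, 3]; set D = diag(3, 3, 3, 3) and form L = D - A. The eigenvalues of L are [0, 4, 4, 4]; the characteristic polynomial is the product of (x - lambda_i), which multiplies out to x^4 - 12x^3 + 48x^2 - 64x. The constant term is 0 because L is singular (the all-ones vector lies in its kernel). The largest eigenvalue, 4, is at most the vertex count 4. By the matrix-tree theorem the graph has (1/4) * product of the nonzero eigenvalues = 16 spanning trees.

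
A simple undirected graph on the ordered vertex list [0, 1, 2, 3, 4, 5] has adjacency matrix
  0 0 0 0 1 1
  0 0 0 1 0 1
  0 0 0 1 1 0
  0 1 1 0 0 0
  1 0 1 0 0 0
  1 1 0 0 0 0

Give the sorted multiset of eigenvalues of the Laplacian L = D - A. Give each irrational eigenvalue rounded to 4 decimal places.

[0, 1, 1, 3, 3, 4]

Each diagonal entry of L is the vertex degree and each off-diagonal entry is -1 where an edge is present, 0 otherwise; in the order [0, 1, 2, 3, 4, 5] the diagonal is [2, 2, 2, 2, 2, 2]. Diagonalising L (or applying a numerical eigensolver to the 6x6 matrix) gives the spectrum above. The eigenvalues sum to 12, which equals trace(L) = 2|E|. By the matrix-tree theorem the graph has (1/6) * product of the nonzero eigenvalues = 6 spanning trees.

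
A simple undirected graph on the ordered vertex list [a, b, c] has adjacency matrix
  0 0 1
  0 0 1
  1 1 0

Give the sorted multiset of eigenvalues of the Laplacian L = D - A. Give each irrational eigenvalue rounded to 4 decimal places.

Each diagonal entry of L is the vertex degree and each off-diagonal entry is -1 where an edge is present, 0 otherwise; in the order [a, b, c] the diagonal is [1, 1, 2]. L is symmetric positive semidefinite, so every eigenvalue is real and nonnegative.

[0, 1, 3]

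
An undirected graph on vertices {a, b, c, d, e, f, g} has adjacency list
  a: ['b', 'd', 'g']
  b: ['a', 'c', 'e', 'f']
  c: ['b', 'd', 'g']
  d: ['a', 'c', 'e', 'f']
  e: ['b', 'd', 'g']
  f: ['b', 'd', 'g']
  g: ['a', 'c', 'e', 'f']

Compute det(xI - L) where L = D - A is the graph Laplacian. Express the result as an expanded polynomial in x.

x^7 - 24x^6 + 234x^5 - 1192x^4 + 3357x^3 - 4968x^2 + 3024x

Reading degrees in the order [a, b, c, d, e, f, g] gives [3, 4, 3, 4, 3, 3, 4]; set D = diag(3, 4, 3, 4, 3, 3, 4) and form L = D - A. The eigenvalues of L are [0, 3, 3, 3, 4, 4, 7]; the characteristic polynomial is the product of (x - lambda_i), which multiplies out to x^7 - 24x^6 + 234x^5 - 1192x^4 + 3357x^3 - 4968x^2 + 3024x. Since p(0) = det(-L) = 0, x divides p(x). By the matrix-tree theorem the graph has (1/7) * product of the nonzero eigenvalues = 432 spanning trees. The eigenvalues sum to 24, which equals trace(L) = 2|E|.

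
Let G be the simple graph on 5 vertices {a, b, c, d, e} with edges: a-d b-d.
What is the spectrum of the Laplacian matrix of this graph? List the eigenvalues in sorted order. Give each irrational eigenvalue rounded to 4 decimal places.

[0, 0, 0, 1, 3]

With the vertex order [a, b, c, d, e], the degrees are [1, 1, 0, 2, 0], giving D = diag(1, 1, 0, 2, 0) and L = D - A. The multiplicity of 0 as a Laplacian eigenvalue equals the number of connected components. The 3 zero eigenvalues correspond to the 3 connected components. The eigenvalues sum to 4, which equals trace(L) = 2|E|.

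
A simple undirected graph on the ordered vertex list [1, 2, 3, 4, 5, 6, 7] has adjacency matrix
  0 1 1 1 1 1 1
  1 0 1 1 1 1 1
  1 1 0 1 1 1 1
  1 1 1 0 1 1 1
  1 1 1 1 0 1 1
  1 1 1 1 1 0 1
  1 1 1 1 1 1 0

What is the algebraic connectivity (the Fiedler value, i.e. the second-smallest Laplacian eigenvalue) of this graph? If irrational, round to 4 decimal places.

7

Each diagonal entry of L is the vertex degree and each off-diagonal entry is -1 where an edge is present, 0 otherwise; in the order [1, 2, 3, 4, 5, 6, 7] the diagonal is [6, 6, 6, 6, 6, 6, 6]. The sorted Laplacian eigenvalues are [0, 7, 7, 7, 7, 7, 7]; the algebraic connectivity is the second entry, 7. There is one zero in the spectrum, matching the 1 component.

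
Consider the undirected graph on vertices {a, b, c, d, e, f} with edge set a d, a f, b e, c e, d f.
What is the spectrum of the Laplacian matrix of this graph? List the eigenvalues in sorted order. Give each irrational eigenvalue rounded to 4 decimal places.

Reading degrees in the order [a, b, c, d, e, f] gives [2, 1, 1, 2, 2, 2]; set D = diag(2, 1, 1, 2, 2, 2) and form L = D - A. L is symmetric positive semidefinite, so every eigenvalue is real and nonnegative. The 2 zero eigenvalues correspond to the 2 connected components. The largest eigenvalue, 3, is at most the vertex count 6.

[0, 0, 1, 3, 3, 3]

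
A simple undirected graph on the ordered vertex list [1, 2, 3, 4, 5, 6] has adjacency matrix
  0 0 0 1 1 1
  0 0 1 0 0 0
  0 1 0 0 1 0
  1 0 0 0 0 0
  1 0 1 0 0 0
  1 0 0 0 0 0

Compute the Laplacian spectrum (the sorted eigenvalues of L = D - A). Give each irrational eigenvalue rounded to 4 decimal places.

Each diagonal entry of L is the vertex degree and each off-diagonal entry is -1 where an edge is present, 0 otherwise; in the order [1, 2, 3, 4, 5, 6] the diagonal is [3, 1, 2, 1, 2, 1]. The multiplicity of 0 as a Laplacian eigenvalue equals the number of connected components. The single zero eigenvalue shows the graph is connected. By the matrix-tree theorem the graph has (1/6) * product of the nonzero eigenvalues = 1 spanning tree.

[0, 0.3249, 1, 1.4608, 3, 4.2143]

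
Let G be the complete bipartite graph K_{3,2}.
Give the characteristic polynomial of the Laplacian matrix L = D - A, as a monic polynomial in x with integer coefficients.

The graph has 5 vertices and degree multiset [3, 3, 2, 2, 2]; D is the diagonal matrix of degrees and L = D - A. The eigenvalues of L are [0, 2, 2, 3, 5]; the characteristic polynomial is the product of (x - lambda_i), which multiplies out to x^5 - 12x^4 + 51x^3 - 92x^2 + 60x. The constant term is 0 because L is singular (the all-ones vector lies in its kernel).

x^5 - 12x^4 + 51x^3 - 92x^2 + 60x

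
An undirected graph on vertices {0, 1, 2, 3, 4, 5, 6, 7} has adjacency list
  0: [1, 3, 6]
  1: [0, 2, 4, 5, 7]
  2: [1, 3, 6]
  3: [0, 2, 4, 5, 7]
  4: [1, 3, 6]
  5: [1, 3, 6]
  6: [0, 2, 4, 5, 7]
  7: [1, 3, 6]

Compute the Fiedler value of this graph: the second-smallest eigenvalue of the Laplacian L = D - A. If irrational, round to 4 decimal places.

3

With the vertex order [0, 1, 2, 3, 4, 5, 6, 7], the degrees are [3, 5, 3, 5, 3, 3, 5, 3], giving D = diag(3, 5, 3, 5, 3, 3, 5, 3) and L = D - A. The smallest Laplacian eigenvalue is always 0. The next one, lambda_2 = 3, measures how hard the graph is to disconnect: larger values mean better connectivity. By the matrix-tree theorem the graph has (1/8) * product of the nonzero eigenvalues = 2025 spanning trees.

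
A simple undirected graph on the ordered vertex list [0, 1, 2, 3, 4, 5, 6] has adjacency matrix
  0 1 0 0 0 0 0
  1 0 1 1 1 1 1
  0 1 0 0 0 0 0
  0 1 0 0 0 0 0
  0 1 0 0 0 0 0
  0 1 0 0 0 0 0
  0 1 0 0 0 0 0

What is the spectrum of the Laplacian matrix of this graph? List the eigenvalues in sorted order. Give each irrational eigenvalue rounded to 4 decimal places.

Each diagonal entry of L is the vertex degree and each off-diagonal entry is -1 where an edge is present, 0 otherwise; in the order [0, 1, 2, 3, 4, 5, 6] the diagonal is [1, 6, 1, 1, 1, 1, 1]. The multiplicity of 0 as a Laplacian eigenvalue equals the number of connected components. The largest eigenvalue, 7, is at most the vertex count 7.

[0, 1, 1, 1, 1, 1, 7]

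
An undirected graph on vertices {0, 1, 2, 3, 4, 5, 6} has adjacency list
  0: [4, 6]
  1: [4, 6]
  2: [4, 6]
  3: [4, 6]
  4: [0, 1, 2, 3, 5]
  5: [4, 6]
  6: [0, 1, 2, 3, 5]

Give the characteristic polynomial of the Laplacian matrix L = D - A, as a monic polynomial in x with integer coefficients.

x^7 - 20x^6 + 155x^5 - 600x^4 + 1240x^3 - 1312x^2 + 560x

With the vertex order [0, 1, 2, 3, 4, 5, 6], the degrees are [2, 2, 2, 2, 5, 2, 5], giving D = diag(2, 2, 2, 2, 5, 2, 5) and L = D - A. The eigenvalues of L are [0, 2, 2, 2, 2, 5, 7]; the characteristic polynomial is the product of (x - lambda_i), which multiplies out to x^7 - 20x^6 + 155x^5 - 600x^4 + 1240x^3 - 1312x^2 + 560x. Since p(0) = det(-L) = 0, x divides p(x). By the matrix-tree theorem the graph has (1/7) * product of the nonzero eigenvalues = 80 spanning trees.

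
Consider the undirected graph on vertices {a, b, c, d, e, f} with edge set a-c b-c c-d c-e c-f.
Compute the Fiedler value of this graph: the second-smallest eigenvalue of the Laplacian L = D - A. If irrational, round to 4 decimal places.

1

Reading degrees in the order [a, b, c, d, e, f] gives [1, 1, 5, 1, 1, 1]; set D = diag(1, 1, 5, 1, 1, 1) and form L = D - A. The sorted Laplacian eigenvalues are [0, 1, 1, 1, 1, 6]; the algebraic connectivity is the second entry, 1. The largest eigenvalue, 6, is at most the vertex count 6.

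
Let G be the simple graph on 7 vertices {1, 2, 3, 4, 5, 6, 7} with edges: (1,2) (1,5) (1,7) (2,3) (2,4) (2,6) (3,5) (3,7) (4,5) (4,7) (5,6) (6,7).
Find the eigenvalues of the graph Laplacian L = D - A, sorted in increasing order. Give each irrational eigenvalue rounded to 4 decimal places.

Each diagonal entry of L is the vertex degree and each off-diagonal entry is -1 where an edge is present, 0 otherwise; in the order [1, 2, 3, 4, 5, 6, 7] the diagonal is [3, 4, 3, 3, 4, 3, 4]. Diagonalising L (or applying a numerical eigensolver to the 7x7 matrix) gives the spectrum above. The single zero eigenvalue shows the graph is connected. There is one zero in the spectrum, matching the 1 component. By the matrix-tree theorem the graph has (1/7) * product of the nonzero eigenvalues = 432 spanning trees.

[0, 3, 3, 3, 4, 4, 7]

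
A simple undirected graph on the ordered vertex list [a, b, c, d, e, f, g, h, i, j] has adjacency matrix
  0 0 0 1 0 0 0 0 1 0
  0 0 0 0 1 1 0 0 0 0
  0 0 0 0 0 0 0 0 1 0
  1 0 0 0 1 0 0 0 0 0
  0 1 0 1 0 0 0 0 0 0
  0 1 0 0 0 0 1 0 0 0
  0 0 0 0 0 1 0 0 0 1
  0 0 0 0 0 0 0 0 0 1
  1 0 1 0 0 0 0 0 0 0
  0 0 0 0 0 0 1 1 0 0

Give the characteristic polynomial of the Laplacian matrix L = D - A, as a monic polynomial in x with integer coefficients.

With the vertex order [a, b, c, d, e, f, g, h, i, j], the degrees are [2, 2, 1, 2, 2, 2, 2, 1, 2, 2], giving D = diag(2, 2, 1, 2, 2, 2, 2, 1, 2, 2) and L = D - A. L has integer entries, so p(x) = det(xI - L) has integer coefficients. Expanding the determinant yields x^10 - 18x^9 + 136x^8 - 560x^7 + 1365x^6 - 2002x^5 + 1716x^4 - 792x^3 + 165x^2 - 10x. The constant term is 0 because L is singular (the all-ones vector lies in its kernel). The largest eigenvalue, 3.9021, is at most the vertex count 10. By the matrix-tree theorem the graph has (1/10) * product of the nonzero eigenvalues = 1 spanning tree.

x^10 - 18x^9 + 136x^8 - 560x^7 + 1365x^6 - 2002x^5 + 1716x^4 - 792x^3 + 165x^2 - 10x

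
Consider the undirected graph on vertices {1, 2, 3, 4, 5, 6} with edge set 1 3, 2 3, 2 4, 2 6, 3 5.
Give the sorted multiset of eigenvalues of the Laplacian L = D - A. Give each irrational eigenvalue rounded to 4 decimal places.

[0, 0.4384, 1, 1, 3, 4.5616]

Reading degrees in the order [1, 2, 3, 4, 5, 6] gives [1, 3, 3, 1, 1, 1]; set D = diag(1, 3, 3, 1, 1, 1) and form L = D - A. Diagonalising L (or applying a numerical eigensolver to the 6x6 matrix) gives the spectrum above. The single zero eigenvalue shows the graph is connected. The eigenvalues sum to 10, which equals trace(L) = 2|E|.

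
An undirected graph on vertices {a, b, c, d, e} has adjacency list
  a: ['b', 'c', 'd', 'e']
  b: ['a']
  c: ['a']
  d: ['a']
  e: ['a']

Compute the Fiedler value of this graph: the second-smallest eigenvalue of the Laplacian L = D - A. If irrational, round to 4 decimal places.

Reading degrees in the order [a, b, c, d, e] gives [4, 1, 1, 1, 1]; set D = diag(4, 1, 1, 1, 1) and form L = D - A. The smallest Laplacian eigenvalue is always 0. The next one, lambda_2 = 1, measures how hard the graph is to disconnect: larger values mean better connectivity. By the matrix-tree theorem the graph has (1/5) * product of the nonzero eigenvalues = 1 spanning tree.

1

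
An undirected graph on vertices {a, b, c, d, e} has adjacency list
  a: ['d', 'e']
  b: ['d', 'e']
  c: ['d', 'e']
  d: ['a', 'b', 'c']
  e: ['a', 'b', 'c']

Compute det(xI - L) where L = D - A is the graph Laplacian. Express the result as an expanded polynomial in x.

With the vertex order [a, b, c, d, e], the degrees are [2, 2, 2, 3, 3], giving D = diag(2, 2, 2, 3, 3) and L = D - A. L has integer entries, so p(x) = det(xI - L) has integer coefficients. Expanding the determinant yields x^5 - 12x^4 + 51x^3 - 92x^2 + 60x. The coefficient of x^4 equals -trace(L) = -12, matching the sum of degrees. There is one zero in the spectrum, matching the 1 component.

x^5 - 12x^4 + 51x^3 - 92x^2 + 60x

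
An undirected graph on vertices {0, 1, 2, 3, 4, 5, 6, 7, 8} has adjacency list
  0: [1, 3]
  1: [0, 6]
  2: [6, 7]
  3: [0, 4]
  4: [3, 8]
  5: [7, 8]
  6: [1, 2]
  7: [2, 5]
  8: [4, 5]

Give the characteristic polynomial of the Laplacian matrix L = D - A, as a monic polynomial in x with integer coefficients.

Each diagonal entry of L is the vertex degree and each off-diagonal entry is -1 where an edge is present, 0 otherwise; in the order [0, 1, 2, 3, 4, 5, 6, 7, 8] the diagonal is [2, 2, 2, 2, 2, 2, 2, 2, 2]. L has integer entries, so p(x) = det(xI - L) has integer coefficients. Expanding the determinant yields x^9 - 18x^8 + 135x^7 - 546x^6 + 1287x^5 - 1782x^4 + 1386x^3 - 540x^2 + 81x. Since p(0) = det(-L) = 0, x divides p(x). There is one zero in the spectrum, matching the 1 component. By the matrix-tree theorem the graph has (1/9) * product of the nonzero eigenvalues = 9 spanning trees.

x^9 - 18x^8 + 135x^7 - 546x^6 + 1287x^5 - 1782x^4 + 1386x^3 - 540x^2 + 81x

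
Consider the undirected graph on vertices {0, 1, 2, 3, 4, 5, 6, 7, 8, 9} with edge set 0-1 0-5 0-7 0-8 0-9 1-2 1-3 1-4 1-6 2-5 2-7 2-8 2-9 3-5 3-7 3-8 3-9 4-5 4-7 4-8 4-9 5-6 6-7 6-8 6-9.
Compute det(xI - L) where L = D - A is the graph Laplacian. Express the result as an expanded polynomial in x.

With the vertex order [0, 1, 2, 3, 4, 5, 6, 7, 8, 9], the degrees are [5, 5, 5, 5, 5, 5, 5, 5, 5, 5], giving D = diag(5, 5, 5, 5, 5, 5, 5, 5, 5, 5) and L = D - A. Computing det(xI - L) by cofactor expansion (or equivalently via sum-over-permutations) gives x^10 - 50x^9 + 1100x^8 - 14000x^7 + 113750x^6 - 612500x^5 + 2187500x^4 - 5000000x^3 + 6640625x^2 - 3906250x. Since p(0) = det(-L) = 0, x divides p(x).

x^10 - 50x^9 + 1100x^8 - 14000x^7 + 113750x^6 - 612500x^5 + 2187500x^4 - 5000000x^3 + 6640625x^2 - 3906250x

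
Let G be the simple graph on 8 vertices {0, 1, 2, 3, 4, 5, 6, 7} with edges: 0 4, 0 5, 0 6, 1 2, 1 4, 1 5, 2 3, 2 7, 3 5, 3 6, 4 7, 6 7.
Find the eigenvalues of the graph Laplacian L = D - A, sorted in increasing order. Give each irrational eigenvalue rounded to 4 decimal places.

[0, 2, 2, 2, 4, 4, 4, 6]

Reading degrees in the order [0, 1, 2, 3, 4, 5, 6, 7] gives [3, 3, 3, 3, 3, 3, 3, 3]; set D = diag(3, 3, 3, 3, 3, 3, 3, 3) and form L = D - A. Since every row of L sums to 0, the all-ones vector is in the kernel and 0 is an eigenvalue. The single zero eigenvalue shows the graph is connected. The eigenvalues sum to 24, which equals trace(L) = 2|E|.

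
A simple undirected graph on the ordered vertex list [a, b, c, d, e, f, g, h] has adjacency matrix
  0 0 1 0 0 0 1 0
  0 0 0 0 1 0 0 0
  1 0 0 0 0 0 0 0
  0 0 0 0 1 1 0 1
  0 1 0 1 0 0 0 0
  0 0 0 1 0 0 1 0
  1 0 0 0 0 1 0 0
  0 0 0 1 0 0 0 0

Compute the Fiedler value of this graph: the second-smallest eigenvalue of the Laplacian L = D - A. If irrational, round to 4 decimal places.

0.1864

Each diagonal entry of L is the vertex degree and each off-diagonal entry is -1 where an edge is present, 0 otherwise; in the order [a, b, c, d, e, f, g, h] the diagonal is [2, 1, 1, 3, 2, 2, 2, 1]. The smallest Laplacian eigenvalue is always 0. The next one, lambda_2 = 0.1864, measures how hard the graph is to disconnect: larger values mean better connectivity.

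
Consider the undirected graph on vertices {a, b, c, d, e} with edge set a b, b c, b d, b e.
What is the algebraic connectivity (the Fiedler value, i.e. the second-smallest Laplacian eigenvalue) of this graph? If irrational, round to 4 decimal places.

1

Reading degrees in the order [a, b, c, d, e] gives [1, 4, 1, 1, 1]; set D = diag(1, 4, 1, 1, 1) and form L = D - A. The sorted Laplacian eigenvalues are [0, 1, 1, 1, 5]; the algebraic connectivity is the second entry, 1. The eigenvalues sum to 8, which equals trace(L) = 2|E|. The largest eigenvalue, 5, is at most the vertex count 5.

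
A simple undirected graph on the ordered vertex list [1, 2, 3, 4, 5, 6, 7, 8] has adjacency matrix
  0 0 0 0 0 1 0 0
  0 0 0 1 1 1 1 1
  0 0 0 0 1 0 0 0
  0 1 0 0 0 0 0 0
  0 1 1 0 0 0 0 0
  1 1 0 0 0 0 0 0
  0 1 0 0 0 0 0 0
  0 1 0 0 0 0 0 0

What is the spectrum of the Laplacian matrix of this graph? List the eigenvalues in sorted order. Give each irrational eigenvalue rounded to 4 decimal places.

Each diagonal entry of L is the vertex degree and each off-diagonal entry is -1 where an edge is present, 0 otherwise; in the order [1, 2, 3, 4, 5, 6, 7, 8] the diagonal is [1, 5, 1, 1, 2, 2, 1, 1]. The multiplicity of 0 as a Laplacian eigenvalue equals the number of connected components. The single zero eigenvalue shows the graph is connected. There is one zero in the spectrum, matching the 1 component. By the matrix-tree theorem the graph has (1/8) * product of the nonzero eigenvalues = 1 spanning tree.

[0, 0.3820, 0.5607, 1, 1, 2.3389, 2.6180, 6.1004]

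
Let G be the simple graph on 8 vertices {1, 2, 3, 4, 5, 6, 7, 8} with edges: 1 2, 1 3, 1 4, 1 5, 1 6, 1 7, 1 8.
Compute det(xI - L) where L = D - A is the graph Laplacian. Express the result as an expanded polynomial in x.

Each diagonal entry of L is the vertex degree and each off-diagonal entry is -1 where an edge is present, 0 otherwise; in the order [1, 2, 3, 4, 5, 6, 7, 8] the diagonal is [7, 1, 1, 1, 1, 1, 1, 1]. L has integer entries, so p(x) = det(xI - L) has integer coefficients. Expanding the determinant yields x^8 - 14x^7 + 63x^6 - 140x^5 + 175x^4 - 126x^3 + 49x^2 - 8x. The coefficient of x^7 equals -trace(L) = -14, matching the sum of degrees. By the matrix-tree theorem the graph has (1/8) * product of the nonzero eigenvalues = 1 spanning tree.

x^8 - 14x^7 + 63x^6 - 140x^5 + 175x^4 - 126x^3 + 49x^2 - 8x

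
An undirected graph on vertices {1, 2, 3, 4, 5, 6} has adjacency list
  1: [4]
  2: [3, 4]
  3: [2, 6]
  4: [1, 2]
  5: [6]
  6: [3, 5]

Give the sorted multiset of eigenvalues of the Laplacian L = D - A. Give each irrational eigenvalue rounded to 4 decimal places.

[0, 0.2679, 1, 2, 3, 3.7321]

Each diagonal entry of L is the vertex degree and each off-diagonal entry is -1 where an edge is present, 0 otherwise; in the order [1, 2, 3, 4, 5, 6] the diagonal is [1, 2, 2, 2, 1, 2]. Diagonalising L (or applying a numerical eigensolver to the 6x6 matrix) gives the spectrum above. The eigenvalues sum to 10, which equals trace(L) = 2|E|.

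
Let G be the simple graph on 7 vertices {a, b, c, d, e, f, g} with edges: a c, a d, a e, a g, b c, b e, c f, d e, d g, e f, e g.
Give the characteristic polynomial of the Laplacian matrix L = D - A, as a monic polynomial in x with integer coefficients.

x^7 - 22x^6 + 193x^5 - 860x^4 + 2040x^3 - 2424x^2 + 1120x

Each diagonal entry of L is the vertex degree and each off-diagonal entry is -1 where an edge is present, 0 otherwise; in the order [a, b, c, d, e, f, g] the diagonal is [4, 2, 3, 3, 5, 2, 3]. Computing det(xI - L) by cofactor expansion (or equivalently via sum-over-permutations) gives x^7 - 22x^6 + 193x^5 - 860x^4 + 2040x^3 - 2424x^2 + 1120x. Since p(0) = det(-L) = 0, x divides p(x).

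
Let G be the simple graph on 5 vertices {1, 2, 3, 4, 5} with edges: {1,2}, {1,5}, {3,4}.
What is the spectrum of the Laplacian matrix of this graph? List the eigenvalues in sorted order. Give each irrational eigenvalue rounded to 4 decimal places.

[0, 0, 1, 2, 3]

Each diagonal entry of L is the vertex degree and each off-diagonal entry is -1 where an edge is present, 0 otherwise; in the order [1, 2, 3, 4, 5] the diagonal is [2, 1, 1, 1, 1]. L is symmetric positive semidefinite, so every eigenvalue is real and nonnegative. The 2 zero eigenvalues correspond to the 2 connected components. There are 2 zeros in the spectrum, matching the 2 components.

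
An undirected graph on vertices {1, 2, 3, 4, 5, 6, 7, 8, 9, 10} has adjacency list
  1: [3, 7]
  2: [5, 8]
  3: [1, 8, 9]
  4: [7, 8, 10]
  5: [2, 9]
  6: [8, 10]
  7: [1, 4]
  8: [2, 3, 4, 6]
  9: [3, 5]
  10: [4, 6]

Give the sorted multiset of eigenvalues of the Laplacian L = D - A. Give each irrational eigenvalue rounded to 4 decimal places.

With the vertex order [1, 2, 3, 4, 5, 6, 7, 8, 9, 10], the degrees are [2, 2, 3, 3, 2, 2, 2, 4, 2, 2], giving D = diag(2, 2, 3, 3, 2, 2, 2, 4, 2, 2) and L = D - A. The multiplicity of 0 as a Laplacian eigenvalue equals the number of connected components. The largest eigenvalue, 5.6142, is at most the vertex count 10. There is one zero in the spectrum, matching the 1 component.

[0, 0.5341, 0.7987, 1.6124, 2, 2.6256, 2.8438, 3.6644, 4.3069, 5.6142]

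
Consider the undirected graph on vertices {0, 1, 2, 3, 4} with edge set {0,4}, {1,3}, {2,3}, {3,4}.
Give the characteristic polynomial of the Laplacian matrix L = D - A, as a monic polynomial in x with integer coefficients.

Reading degrees in the order [0, 1, 2, 3, 4] gives [1, 1, 1, 3, 2]; set D = diag(1, 1, 1, 3, 2) and form L = D - A. Computing det(xI - L) by cofactor expansion (or equivalently via sum-over-permutations) gives x^5 - 8x^4 + 20x^3 - 18x^2 + 5x. The constant term is 0 because L is singular (the all-ones vector lies in its kernel). The eigenvalues sum to 8, which equals trace(L) = 2|E|. There is one zero in the spectrum, matching the 1 component.

x^5 - 8x^4 + 20x^3 - 18x^2 + 5x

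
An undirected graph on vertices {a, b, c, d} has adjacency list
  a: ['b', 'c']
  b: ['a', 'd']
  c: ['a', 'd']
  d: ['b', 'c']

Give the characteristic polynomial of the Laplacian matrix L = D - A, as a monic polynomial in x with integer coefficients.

x^4 - 8x^3 + 20x^2 - 16x

Each diagonal entry of L is the vertex degree and each off-diagonal entry is -1 where an edge is present, 0 otherwise; in the order [a, b, c, d] the diagonal is [2, 2, 2, 2]. The eigenvalues of L are [0, 2, 2, 4]; the characteristic polynomial is the product of (x - lambda_i), which multiplies out to x^4 - 8x^3 + 20x^2 - 16x. The coefficient of x^3 equals -trace(L) = -8, matching the sum of degrees.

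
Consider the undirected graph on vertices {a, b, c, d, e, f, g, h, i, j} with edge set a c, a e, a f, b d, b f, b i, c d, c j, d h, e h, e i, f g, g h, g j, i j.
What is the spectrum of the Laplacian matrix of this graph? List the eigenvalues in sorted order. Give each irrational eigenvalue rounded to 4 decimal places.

[0, 2, 2, 2, 2, 2, 5, 5, 5, 5]

Each diagonal entry of L is the vertex degree and each off-diagonal entry is -1 where an edge is present, 0 otherwise; in the order [a, b, c, d, e, f, g, h, i, j] the diagonal is [3, 3, 3, 3, 3, 3, 3, 3, 3, 3]. L is symmetric positive semidefinite, so every eigenvalue is real and nonnegative. By the matrix-tree theorem the graph has (1/10) * product of the nonzero eigenvalues = 2000 spanning trees. There is one zero in the spectrum, matching the 1 component.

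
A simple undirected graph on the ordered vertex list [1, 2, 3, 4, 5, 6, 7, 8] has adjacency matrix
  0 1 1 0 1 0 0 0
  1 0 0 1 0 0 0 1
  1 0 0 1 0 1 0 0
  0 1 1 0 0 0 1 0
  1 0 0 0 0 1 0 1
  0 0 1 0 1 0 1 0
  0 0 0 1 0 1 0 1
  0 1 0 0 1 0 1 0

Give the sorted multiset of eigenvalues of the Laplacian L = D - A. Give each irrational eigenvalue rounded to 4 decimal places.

[0, 2, 2, 2, 4, 4, 4, 6]

With the vertex order [1, 2, 3, 4, 5, 6, 7, 8], the degrees are [3, 3, 3, 3, 3, 3, 3, 3], giving D = diag(3, 3, 3, 3, 3, 3, 3, 3) and L = D - A. The multiplicity of 0 as a Laplacian eigenvalue equals the number of connected components. The single zero eigenvalue shows the graph is connected. By the matrix-tree theorem the graph has (1/8) * product of the nonzero eigenvalues = 384 spanning trees. The eigenvalues sum to 24, which equals trace(L) = 2|E|.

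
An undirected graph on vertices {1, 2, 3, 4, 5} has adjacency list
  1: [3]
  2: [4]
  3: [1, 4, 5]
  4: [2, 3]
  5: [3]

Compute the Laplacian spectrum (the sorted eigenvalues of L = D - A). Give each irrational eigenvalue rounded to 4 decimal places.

[0, 0.5188, 1, 2.3111, 4.1701]

With the vertex order [1, 2, 3, 4, 5], the degrees are [1, 1, 3, 2, 1], giving D = diag(1, 1, 3, 2, 1) and L = D - A. Diagonalising L (or applying a numerical eigensolver to the 5x5 matrix) gives the spectrum above. The single zero eigenvalue shows the graph is connected. The eigenvalues sum to 8, which equals trace(L) = 2|E|.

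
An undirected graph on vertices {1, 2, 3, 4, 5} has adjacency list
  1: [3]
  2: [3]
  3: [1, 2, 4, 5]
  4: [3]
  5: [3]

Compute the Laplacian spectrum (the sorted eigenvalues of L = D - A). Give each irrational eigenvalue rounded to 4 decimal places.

With the vertex order [1, 2, 3, 4, 5], the degrees are [1, 1, 4, 1, 1], giving D = diag(1, 1, 4, 1, 1) and L = D - A. Since every row of L sums to 0, the all-ones vector is in the kernel and 0 is an eigenvalue. The eigenvalues sum to 8, which equals trace(L) = 2|E|.

[0, 1, 1, 1, 5]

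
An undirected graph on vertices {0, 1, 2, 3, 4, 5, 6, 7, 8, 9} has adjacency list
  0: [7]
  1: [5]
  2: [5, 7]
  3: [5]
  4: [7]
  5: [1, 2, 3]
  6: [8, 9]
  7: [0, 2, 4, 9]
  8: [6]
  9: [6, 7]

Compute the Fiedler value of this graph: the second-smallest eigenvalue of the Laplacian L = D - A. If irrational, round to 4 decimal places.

0.1648

With the vertex order [0, 1, 2, 3, 4, 5, 6, 7, 8, 9], the degrees are [1, 1, 2, 1, 1, 3, 2, 4, 1, 2], giving D = diag(1, 1, 2, 1, 1, 3, 2, 4, 1, 2) and L = D - A. Computing the eigenvalues of L and sorting gives [0, 0.1648, 0.3883, 1, 1, 1.4358, 1.6684, 3.1150, 4.0226, 5.2050]. The Fiedler value lambda_2 = 0.1648 is strictly positive, so the graph is connected. The eigenvalues sum to 18, which equals trace(L) = 2|E|. There is one zero in the spectrum, matching the 1 component.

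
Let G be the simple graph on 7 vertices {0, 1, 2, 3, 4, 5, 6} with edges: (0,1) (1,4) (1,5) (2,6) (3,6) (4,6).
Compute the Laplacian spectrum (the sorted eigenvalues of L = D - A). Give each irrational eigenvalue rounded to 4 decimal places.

With the vertex order [0, 1, 2, 3, 4, 5, 6], the degrees are [1, 3, 1, 1, 2, 1, 3], giving D = diag(1, 3, 1, 1, 2, 1, 3) and L = D - A. Diagonalising L (or applying a numerical eigensolver to the 7x7 matrix) gives the spectrum above. The largest eigenvalue, 4.4142, is at most the vertex count 7.

[0, 0.2679, 1, 1, 1.5858, 3.7321, 4.4142]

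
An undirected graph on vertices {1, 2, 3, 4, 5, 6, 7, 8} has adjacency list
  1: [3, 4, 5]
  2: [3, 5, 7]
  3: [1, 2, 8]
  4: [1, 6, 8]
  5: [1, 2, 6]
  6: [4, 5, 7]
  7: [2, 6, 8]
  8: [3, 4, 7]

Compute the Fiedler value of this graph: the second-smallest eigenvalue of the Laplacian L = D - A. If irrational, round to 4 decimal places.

2

Reading degrees in the order [1, 2, 3, 4, 5, 6, 7, 8] gives [3, 3, 3, 3, 3, 3, 3, 3]; set D = diag(3, 3, 3, 3, 3, 3, 3, 3) and form L = D - A. The smallest Laplacian eigenvalue is always 0. The next one, lambda_2 = 2, measures how hard the graph is to disconnect: larger values mean better connectivity. The eigenvalues sum to 24, which equals trace(L) = 2|E|.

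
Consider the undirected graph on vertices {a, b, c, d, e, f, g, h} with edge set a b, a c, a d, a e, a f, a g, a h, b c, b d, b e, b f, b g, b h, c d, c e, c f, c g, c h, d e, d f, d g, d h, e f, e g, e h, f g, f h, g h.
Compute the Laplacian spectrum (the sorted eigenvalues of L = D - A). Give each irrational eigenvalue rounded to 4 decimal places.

[0, 8, 8, 8, 8, 8, 8, 8]

Each diagonal entry of L is the vertex degree and each off-diagonal entry is -1 where an edge is present, 0 otherwise; in the order [a, b, c, d, e, f, g, h] the diagonal is [7, 7, 7, 7, 7, 7, 7, 7]. The multiplicity of 0 as a Laplacian eigenvalue equals the number of connected components. There is one zero in the spectrum, matching the 1 component. The largest eigenvalue, 8, is at most the vertex count 8.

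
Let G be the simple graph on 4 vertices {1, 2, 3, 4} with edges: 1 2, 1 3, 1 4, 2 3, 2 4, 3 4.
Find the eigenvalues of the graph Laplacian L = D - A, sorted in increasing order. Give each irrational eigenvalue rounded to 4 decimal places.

With the vertex order [1, 2, 3, 4], the degrees are [3, 3, 3, 3], giving D = diag(3, 3, 3, 3) and L = D - A. The multiplicity of 0 as a Laplacian eigenvalue equals the number of connected components. The eigenvalues sum to 12, which equals trace(L) = 2|E|.

[0, 4, 4, 4]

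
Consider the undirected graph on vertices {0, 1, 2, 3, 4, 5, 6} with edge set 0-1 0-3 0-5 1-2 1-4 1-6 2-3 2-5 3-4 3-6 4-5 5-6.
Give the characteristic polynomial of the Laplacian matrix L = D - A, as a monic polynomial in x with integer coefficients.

Each diagonal entry of L is the vertex degree and each off-diagonal entry is -1 where an edge is present, 0 otherwise; in the order [0, 1, 2, 3, 4, 5, 6] the diagonal is [3, 4, 3, 4, 3, 4, 3]. Computing det(xI - L) by cofactor expansion (or equivalently via sum-over-permutations) gives x^7 - 24x^6 + 234x^5 - 1192x^4 + 3357x^3 - 4968x^2 + 3024x. Since p(0) = det(-L) = 0, x divides p(x). The eigenvalues sum to 24, which equals trace(L) = 2|E|. The largest eigenvalue, 7, is at most the vertex count 7.

x^7 - 24x^6 + 234x^5 - 1192x^4 + 3357x^3 - 4968x^2 + 3024x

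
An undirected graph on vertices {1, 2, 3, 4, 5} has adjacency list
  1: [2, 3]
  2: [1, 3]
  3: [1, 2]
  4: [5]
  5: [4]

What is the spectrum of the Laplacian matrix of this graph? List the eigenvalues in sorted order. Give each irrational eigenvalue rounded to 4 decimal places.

Reading degrees in the order [1, 2, 3, 4, 5] gives [2, 2, 2, 1, 1]; set D = diag(2, 2, 2, 1, 1) and form L = D - A. L is symmetric positive semidefinite, so every eigenvalue is real and nonnegative. The 2 zero eigenvalues correspond to the 2 connected components. The eigenvalues sum to 8, which equals trace(L) = 2|E|.

[0, 0, 2, 3, 3]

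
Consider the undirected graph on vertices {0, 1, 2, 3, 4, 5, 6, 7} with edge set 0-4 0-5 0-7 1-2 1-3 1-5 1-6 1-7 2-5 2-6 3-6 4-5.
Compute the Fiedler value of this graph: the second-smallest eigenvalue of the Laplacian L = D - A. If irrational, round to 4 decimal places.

0.8492

Reading degrees in the order [0, 1, 2, 3, 4, 5, 6, 7] gives [3, 5, 3, 2, 2, 4, 3, 2]; set D = diag(3, 5, 3, 2, 2, 4, 3, 2) and form L = D - A. Computing the eigenvalues of L and sorting gives [0, 0.8492, 1.7676, 2.3289, 3.7739, 4, 4.9825, 6.2979]. The Fiedler value lambda_2 = 0.8492 is strictly positive, so the graph is connected. By the matrix-tree theorem the graph has (1/8) * product of the nonzero eigenvalues = 207 spanning trees. The largest eigenvalue, 6.2979, is at most the vertex count 8.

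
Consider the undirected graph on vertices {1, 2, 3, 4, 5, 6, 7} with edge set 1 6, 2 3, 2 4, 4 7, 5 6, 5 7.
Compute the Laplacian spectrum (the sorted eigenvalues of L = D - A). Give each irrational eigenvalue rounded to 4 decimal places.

[0, 0.1981, 0.7530, 1.5550, 2.4450, 3.2470, 3.8019]

Each diagonal entry of L is the vertex degree and each off-diagonal entry is -1 where an edge is present, 0 otherwise; in the order [1, 2, 3, 4, 5, 6, 7] the diagonal is [1, 2, 1, 2, 2, 2, 2]. Since every row of L sums to 0, the all-ones vector is in the kernel and 0 is an eigenvalue.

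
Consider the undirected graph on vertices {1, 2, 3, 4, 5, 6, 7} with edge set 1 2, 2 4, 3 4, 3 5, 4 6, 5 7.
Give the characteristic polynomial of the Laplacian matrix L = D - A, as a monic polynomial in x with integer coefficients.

With the vertex order [1, 2, 3, 4, 5, 6, 7], the degrees are [1, 2, 2, 3, 2, 1, 1], giving D = diag(1, 2, 2, 3, 2, 1, 1) and L = D - A. L has integer entries, so p(x) = det(xI - L) has integer coefficients. Expanding the determinant yields x^7 - 12x^6 + 54x^5 - 114x^4 + 115x^3 - 50x^2 + 7x. The coefficient of x^6 equals -trace(L) = -12, matching the sum of degrees. By the matrix-tree theorem the graph has (1/7) * product of the nonzero eigenvalues = 1 spanning tree.

x^7 - 12x^6 + 54x^5 - 114x^4 + 115x^3 - 50x^2 + 7x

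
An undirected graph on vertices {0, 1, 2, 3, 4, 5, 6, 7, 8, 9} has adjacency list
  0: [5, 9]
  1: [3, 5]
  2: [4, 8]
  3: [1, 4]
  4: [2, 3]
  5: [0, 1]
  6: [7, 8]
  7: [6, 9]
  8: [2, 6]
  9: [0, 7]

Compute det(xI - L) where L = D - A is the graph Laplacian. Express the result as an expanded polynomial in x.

x^10 - 20x^9 + 170x^8 - 800x^7 + 2275x^6 - 4004x^5 + 4290x^4 - 2640x^3 + 825x^2 - 100x

Each diagonal entry of L is the vertex degree and each off-diagonal entry is -1 where an edge is present, 0 otherwise; in the order [0, 1, 2, 3, 4, 5, 6, 7, 8, 9] the diagonal is [2, 2, 2, 2, 2, 2, 2, 2, 2, 2]. Computing det(xI - L) by cofactor expansion (or equivalently via sum-over-permutations) gives x^10 - 20x^9 + 170x^8 - 800x^7 + 2275x^6 - 4004x^5 + 4290x^4 - 2640x^3 + 825x^2 - 100x. The coefficient of x^9 equals -trace(L) = -20, matching the sum of degrees. By the matrix-tree theorem the graph has (1/10) * product of the nonzero eigenvalues = 10 spanning trees.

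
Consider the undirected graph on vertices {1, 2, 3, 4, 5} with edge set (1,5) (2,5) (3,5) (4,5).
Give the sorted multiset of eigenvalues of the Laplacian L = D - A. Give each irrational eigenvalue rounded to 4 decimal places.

With the vertex order [1, 2, 3, 4, 5], the degrees are [1, 1, 1, 1, 4], giving D = diag(1, 1, 1, 1, 4) and L = D - A. L is symmetric positive semidefinite, so every eigenvalue is real and nonnegative. The single zero eigenvalue shows the graph is connected. By the matrix-tree theorem the graph has (1/5) * product of the nonzero eigenvalues = 1 spanning tree. The eigenvalues sum to 8, which equals trace(L) = 2|E|.

[0, 1, 1, 1, 5]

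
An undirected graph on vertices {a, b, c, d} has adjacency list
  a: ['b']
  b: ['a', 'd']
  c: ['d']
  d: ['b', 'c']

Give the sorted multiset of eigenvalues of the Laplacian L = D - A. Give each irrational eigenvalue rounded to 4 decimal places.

[0, 0.5858, 2, 3.4142]

With the vertex order [a, b, c, d], the degrees are [1, 2, 1, 2], giving D = diag(1, 2, 1, 2) and L = D - A. Since every row of L sums to 0, the all-ones vector is in the kernel and 0 is an eigenvalue. The largest eigenvalue, 3.4142, is at most the vertex count 4. The eigenvalues sum to 6, which equals trace(L) = 2|E|.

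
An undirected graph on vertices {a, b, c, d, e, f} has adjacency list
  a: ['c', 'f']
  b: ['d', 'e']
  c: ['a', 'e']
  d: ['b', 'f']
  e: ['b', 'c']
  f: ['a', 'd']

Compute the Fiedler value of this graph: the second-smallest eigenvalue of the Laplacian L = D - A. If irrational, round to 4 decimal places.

With the vertex order [a, b, c, d, e, f], the degrees are [2, 2, 2, 2, 2, 2], giving D = diag(2, 2, 2, 2, 2, 2) and L = D - A. The smallest Laplacian eigenvalue is always 0. The next one, lambda_2 = 1, measures how hard the graph is to disconnect: larger values mean better connectivity.

1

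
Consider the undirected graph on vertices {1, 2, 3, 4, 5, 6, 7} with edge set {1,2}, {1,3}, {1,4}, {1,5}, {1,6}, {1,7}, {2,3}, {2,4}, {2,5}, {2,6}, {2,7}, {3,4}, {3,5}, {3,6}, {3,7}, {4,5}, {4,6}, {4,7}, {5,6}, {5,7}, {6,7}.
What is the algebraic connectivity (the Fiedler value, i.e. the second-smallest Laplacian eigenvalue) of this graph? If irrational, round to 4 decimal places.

Reading degrees in the order [1, 2, 3, 4, 5, 6, 7] gives [6, 6, 6, 6, 6, 6, 6]; set D = diag(6, 6, 6, 6, 6, 6, 6) and form L = D - A. Computing the eigenvalues of L and sorting gives [0, 7, 7, 7, 7, 7, 7]. The Fiedler value lambda_2 = 7 is strictly positive, so the graph is connected. The eigenvalues sum to 42, which equals trace(L) = 2|E|.

7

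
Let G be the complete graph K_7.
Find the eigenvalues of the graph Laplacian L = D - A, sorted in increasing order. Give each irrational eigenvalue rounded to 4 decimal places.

[0, 7, 7, 7, 7, 7, 7]

The graph has 7 vertices and degree multiset [6, 6, 6, 6, 6, 6, 6]; D is the diagonal matrix of degrees and L = D - A. Diagonalising L (or applying a numerical eigensolver to the 7x7 matrix) gives the spectrum above. The largest eigenvalue, 7, is at most the vertex count 7.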